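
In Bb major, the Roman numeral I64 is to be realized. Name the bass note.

I in Bb major has root Bb; the chord is Bb-D-F.
The figure 64 means second inversion — the fifth is in the bass.

F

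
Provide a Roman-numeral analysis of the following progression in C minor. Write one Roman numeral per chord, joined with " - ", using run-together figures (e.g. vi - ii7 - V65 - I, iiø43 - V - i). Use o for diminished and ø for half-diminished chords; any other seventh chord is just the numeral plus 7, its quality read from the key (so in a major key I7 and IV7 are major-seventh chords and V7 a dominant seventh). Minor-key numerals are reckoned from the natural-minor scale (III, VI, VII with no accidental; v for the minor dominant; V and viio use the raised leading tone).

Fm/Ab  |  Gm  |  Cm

iv6 - v - i

Fm/Ab has root F, degree 4 in C minor, so iv6.
Gm: minor triad on G = scale degree 5 → v.
Cm: root C is the tonic; minor triad there is i.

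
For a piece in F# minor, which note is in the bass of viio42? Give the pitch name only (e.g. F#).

D

viio in F# minor has root E#; the chord is E#-G#-B-D.
The figure 42 means third inversion — the seventh is in the bass.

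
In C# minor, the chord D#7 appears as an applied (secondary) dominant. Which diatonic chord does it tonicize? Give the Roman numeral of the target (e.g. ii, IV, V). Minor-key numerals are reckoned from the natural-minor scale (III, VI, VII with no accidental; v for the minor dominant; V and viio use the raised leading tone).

The chord is a dominant seventh chord on D#.
A dominant resolves down a perfect fifth: D# → G#. In C# minor, G# is scale degree 5, i.e. V.

V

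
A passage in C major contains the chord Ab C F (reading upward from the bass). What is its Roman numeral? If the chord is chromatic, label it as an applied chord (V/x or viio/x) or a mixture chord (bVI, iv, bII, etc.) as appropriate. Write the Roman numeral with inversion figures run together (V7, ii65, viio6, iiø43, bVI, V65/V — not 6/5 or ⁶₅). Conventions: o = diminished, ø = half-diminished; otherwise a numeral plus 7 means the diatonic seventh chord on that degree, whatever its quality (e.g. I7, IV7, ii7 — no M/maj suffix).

iv6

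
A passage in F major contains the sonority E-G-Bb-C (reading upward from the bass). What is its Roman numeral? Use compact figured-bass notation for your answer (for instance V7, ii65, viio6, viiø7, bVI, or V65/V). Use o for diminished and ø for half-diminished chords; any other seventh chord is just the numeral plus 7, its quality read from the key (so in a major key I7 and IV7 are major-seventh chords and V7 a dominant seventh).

V65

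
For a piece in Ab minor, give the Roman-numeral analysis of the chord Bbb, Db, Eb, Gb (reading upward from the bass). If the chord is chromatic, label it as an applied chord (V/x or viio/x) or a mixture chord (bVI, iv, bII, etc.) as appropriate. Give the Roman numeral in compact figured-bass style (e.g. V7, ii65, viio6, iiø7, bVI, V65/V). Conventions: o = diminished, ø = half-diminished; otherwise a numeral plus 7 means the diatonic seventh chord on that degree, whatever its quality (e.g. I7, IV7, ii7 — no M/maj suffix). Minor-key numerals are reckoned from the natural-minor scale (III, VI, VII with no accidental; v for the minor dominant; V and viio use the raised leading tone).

viiø43/VI

Stacked in thirds the chord is Eb-Gb-Bbb-Db: a half-diminished seventh chord on Eb.
Eb sits a half step below Fb (VI in Ab minor); a diminished chord there is the applied leading-tone chord of VI.
With Bbb in the bass the chord is in second inversion, so the figured bass is 43.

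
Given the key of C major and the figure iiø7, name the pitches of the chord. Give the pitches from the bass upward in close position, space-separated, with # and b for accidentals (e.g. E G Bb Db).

D F Ab C

iiø7 is the half-diminished supertonic seventh, borrowed from the parallel minor. In C major that root is D.
So the chord is D-F-Ab-C, a half-diminished seventh chord.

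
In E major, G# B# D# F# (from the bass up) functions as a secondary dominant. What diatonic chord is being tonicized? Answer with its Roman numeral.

vi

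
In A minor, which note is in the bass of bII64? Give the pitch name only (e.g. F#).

bII in A minor has root Bb; the chord is Bb-D-F.
The figure 64 means second inversion — the fifth is in the bass.

F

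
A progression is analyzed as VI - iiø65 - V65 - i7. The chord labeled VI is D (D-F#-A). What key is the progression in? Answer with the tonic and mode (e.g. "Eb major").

F# minor

The anchor chord is a major triad on D, labeled VI.
If D is scale degree 6 and the mode makes that degree carry a major triad, the tonic is F# and the mode is minor.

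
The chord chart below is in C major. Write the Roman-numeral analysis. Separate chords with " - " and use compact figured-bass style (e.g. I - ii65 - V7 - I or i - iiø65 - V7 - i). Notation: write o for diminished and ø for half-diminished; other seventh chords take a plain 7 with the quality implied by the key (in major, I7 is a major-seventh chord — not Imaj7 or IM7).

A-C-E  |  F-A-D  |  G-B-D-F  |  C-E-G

vi - ii6 - V7 - I

A-C-E: root A is the submediant; minor triad there is vi.
F-A-D has root D, degree 2 in C major, so ii6.
G-B-D-F: dominant seventh chord on G = scale degree 5 → V7.
C-E-G: root C is the tonic; major triad there is I.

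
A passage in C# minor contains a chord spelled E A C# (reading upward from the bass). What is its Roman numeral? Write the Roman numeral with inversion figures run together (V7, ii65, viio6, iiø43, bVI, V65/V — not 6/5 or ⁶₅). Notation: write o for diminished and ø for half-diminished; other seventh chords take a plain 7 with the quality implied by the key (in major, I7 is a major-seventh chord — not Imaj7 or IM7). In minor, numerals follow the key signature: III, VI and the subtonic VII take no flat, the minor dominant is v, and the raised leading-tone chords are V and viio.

Stacked in thirds the chord is A-C#-E: a major triad on A.
In C# minor, A is the submediant; the diatonic major triad there is VI.
With E in the bass the chord is in second inversion, so the figured bass is 64.

VI64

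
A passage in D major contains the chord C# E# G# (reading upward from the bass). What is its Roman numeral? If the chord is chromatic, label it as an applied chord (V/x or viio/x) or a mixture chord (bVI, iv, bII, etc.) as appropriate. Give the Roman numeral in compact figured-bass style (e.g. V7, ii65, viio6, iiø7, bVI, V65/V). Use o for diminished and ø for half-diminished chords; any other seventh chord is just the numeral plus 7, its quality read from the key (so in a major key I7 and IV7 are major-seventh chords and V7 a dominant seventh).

V/iii

Stacked in thirds the chord is C#-E#-G#: a major triad on C#.
C# is not a diatonic chord root with this quality in D major, but it lies a perfect fifth above F# (iii), so the chord functions as an applied dominant of iii.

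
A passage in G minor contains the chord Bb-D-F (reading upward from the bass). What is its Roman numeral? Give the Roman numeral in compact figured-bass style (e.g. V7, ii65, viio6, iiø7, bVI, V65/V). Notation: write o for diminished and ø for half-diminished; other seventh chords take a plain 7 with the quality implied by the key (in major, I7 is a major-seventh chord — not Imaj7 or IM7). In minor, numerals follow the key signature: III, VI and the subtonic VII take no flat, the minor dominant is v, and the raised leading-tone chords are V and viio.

III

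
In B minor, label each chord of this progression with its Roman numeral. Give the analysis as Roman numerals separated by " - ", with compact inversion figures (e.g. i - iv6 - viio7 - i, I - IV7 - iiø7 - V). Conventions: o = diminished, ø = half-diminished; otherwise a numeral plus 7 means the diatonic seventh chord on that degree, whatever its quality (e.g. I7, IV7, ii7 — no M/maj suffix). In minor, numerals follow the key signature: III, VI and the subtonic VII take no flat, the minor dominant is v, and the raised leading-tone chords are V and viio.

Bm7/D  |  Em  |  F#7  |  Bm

i65 - iv - V7 - i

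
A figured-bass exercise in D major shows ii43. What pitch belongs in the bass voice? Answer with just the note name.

B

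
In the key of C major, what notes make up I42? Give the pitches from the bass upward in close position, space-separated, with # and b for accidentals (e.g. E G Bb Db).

B C E G

In C major, the first degree is C, and the diatonic chord built there is a major seventh chord.
Stacking thirds from C gives C-E-G-B.
The figured bass 42 indicates third inversion, placing the seventh (B) in the bass: B-C-E-G.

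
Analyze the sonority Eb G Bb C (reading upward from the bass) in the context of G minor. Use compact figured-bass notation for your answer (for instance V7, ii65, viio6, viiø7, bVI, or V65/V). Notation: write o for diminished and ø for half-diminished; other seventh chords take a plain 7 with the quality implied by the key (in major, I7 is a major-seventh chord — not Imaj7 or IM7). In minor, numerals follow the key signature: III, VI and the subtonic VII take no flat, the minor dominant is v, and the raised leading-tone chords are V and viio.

Stacked in thirds the chord is C-Eb-G-Bb: a minor seventh chord on C.
C is scale degree 4 in G minor, and a minor seventh chord on that degree is written iv7.
With Eb in the bass the chord is in first inversion, so the figured bass is 65.

iv65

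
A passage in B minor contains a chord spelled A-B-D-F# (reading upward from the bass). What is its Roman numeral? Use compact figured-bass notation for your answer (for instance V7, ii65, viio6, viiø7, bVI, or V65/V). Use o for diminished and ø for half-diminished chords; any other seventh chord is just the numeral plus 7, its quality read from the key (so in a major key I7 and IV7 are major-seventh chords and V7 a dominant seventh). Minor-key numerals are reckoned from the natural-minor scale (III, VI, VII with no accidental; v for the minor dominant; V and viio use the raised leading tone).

i42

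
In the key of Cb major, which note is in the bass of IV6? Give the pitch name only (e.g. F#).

Ab

IV in Cb major has root Fb; the chord is Fb-Ab-Cb.
The figure 6 means first inversion — the third is in the bass.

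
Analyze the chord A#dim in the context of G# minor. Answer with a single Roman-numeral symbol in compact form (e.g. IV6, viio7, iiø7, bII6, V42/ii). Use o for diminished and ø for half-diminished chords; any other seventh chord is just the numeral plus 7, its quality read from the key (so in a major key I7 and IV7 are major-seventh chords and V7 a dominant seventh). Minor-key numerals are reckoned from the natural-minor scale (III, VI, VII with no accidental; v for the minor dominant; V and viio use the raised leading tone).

iio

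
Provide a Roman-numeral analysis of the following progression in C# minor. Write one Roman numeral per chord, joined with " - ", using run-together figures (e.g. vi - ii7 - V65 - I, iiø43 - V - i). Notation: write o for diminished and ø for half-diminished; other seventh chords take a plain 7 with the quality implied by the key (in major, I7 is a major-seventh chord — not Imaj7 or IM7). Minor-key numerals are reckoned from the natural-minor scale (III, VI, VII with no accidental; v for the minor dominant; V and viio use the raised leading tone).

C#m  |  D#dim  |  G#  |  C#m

i - iio - V - i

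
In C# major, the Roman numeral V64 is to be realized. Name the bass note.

V in C# major has root G#; the chord is G#-B#-D#.
The figure 64 means second inversion — the fifth is in the bass.

D#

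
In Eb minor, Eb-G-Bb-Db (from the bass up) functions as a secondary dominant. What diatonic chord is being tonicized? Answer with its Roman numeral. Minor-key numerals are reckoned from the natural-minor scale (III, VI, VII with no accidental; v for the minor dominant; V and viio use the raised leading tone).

iv

The chord is a dominant seventh chord on Eb.
A dominant resolves down a perfect fifth: Eb → Ab. In Eb minor, Ab is scale degree 4, i.e. iv.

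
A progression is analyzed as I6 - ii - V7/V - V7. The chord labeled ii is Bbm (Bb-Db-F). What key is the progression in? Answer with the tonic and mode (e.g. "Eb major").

The chord Bbm is a minor triad rooted on Bb; its label is ii.
ii on Bb implies Bb is the supertonic; that puts the tonic at Ab, and the lowercase numeral fits major mode.

Ab major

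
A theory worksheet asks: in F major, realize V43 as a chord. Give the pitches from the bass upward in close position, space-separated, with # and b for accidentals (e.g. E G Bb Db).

G Bb C E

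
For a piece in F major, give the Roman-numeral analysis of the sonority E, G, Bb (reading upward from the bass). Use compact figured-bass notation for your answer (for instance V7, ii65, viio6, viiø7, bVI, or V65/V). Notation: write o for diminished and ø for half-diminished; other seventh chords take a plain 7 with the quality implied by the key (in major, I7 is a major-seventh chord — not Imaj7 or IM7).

viio

The pitches E-G-Bb form a diminished triad rooted on E.
E is scale degree 7 in F major, and a diminished triad on that degree is written viio.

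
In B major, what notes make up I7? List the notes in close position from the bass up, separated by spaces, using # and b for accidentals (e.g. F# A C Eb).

B D# F# A#

In B major, the tonic is B, and the diatonic chord built there is a major seventh chord.
That chord is spelled B-D#-F#-A#.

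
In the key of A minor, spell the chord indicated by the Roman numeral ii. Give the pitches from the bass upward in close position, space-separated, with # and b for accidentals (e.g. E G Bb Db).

Scale degree 2 in A minor is B; here the chord built on it is altered to a minor triad. ii is the minor supertonic, borrowed from the parallel major (the Dorian ii).
So the chord is B-D-F#.

B D F#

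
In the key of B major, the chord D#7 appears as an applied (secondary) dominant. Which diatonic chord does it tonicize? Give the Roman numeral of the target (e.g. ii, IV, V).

The chord is a dominant seventh chord on D#.
A dominant resolves down a perfect fifth: D# → G#. In B major, G# is scale degree 6, i.e. vi.

vi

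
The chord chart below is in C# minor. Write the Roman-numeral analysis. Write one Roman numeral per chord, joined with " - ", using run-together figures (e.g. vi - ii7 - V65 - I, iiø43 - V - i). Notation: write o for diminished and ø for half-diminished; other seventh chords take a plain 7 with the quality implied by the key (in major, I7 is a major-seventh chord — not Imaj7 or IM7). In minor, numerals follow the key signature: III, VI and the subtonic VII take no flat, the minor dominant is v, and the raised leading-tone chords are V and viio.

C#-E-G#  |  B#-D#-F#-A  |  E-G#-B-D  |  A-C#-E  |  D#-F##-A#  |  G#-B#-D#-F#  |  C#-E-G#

C#-E-G#: minor triad on C# = scale degree 1 → i.
B#-D#-F#-A has root B#, degree 7 in C# minor, so viio7.
E-G#-B-D is the secondary dominant of VI (dominant seventh chord on E): V7/VI.
A-C#-E: major triad on A = scale degree 6 → VI.
D#-F##-A# is the secondary dominant of V (major triad on D#): V/V.
G#-B#-D#-F#: root G# is the dominant; dominant seventh chord there is V7.
C#-E-G#: minor triad on C# = scale degree 1 → i.

i - viio7 - V7/VI - VI - V/V - V7 - i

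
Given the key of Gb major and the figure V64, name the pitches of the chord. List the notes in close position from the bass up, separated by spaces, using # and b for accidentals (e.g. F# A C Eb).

Ab Db F

The numeral's case and figure indicate a major triad. In Gb major its root, scale degree 5, is Db.
That chord is spelled Db-F-Ab.
With the 64 figure the chord is in second inversion; from the bass Ab upward in close position it reads Ab-Db-F.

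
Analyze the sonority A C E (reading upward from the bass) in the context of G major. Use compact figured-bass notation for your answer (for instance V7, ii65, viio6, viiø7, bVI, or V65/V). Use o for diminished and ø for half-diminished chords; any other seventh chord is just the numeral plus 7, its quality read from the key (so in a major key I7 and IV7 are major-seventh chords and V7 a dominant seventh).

The pitches A-C-E form a minor triad rooted on A.
In G major, A is the supertonic; the diatonic minor triad there is ii.

ii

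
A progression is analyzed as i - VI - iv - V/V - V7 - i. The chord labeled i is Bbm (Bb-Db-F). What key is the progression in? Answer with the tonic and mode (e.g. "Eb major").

The chord Bbm is a minor triad rooted on Bb; its label is i.
If Bb is scale degree 1 and the mode makes that degree carry a minor triad, the tonic is Bb and the mode is minor.

Bb minor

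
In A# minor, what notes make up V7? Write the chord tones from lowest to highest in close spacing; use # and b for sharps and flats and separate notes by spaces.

In A# minor, scale degree 5 is E#. The dominant is major (leading tone raised), so V is a dominant seventh chord.
Stacking thirds from E# gives E#-G##-B#-D#.

E# G## B# D#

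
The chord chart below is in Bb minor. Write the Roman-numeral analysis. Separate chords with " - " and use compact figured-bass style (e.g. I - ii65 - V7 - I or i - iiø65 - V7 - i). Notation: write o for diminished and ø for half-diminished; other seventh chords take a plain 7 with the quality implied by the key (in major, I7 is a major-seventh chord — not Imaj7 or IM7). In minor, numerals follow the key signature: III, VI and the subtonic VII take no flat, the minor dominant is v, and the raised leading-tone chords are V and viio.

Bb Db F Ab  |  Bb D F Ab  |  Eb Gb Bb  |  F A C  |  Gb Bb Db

i7 - V7/iv - iv - V - VI

Bb-Db-F-Ab: root Bb is the tonic; minor seventh chord there is i7.
Bb-D-F-Ab is the secondary dominant of iv (dominant seventh chord on Bb): V7/iv.
Eb-Gb-Bb: minor triad on Eb = scale degree 4 → iv.
F-A-C has root F, degree 5 in Bb minor, so V.
Gb-Bb-Db: root Gb is the submediant; major triad there is VI.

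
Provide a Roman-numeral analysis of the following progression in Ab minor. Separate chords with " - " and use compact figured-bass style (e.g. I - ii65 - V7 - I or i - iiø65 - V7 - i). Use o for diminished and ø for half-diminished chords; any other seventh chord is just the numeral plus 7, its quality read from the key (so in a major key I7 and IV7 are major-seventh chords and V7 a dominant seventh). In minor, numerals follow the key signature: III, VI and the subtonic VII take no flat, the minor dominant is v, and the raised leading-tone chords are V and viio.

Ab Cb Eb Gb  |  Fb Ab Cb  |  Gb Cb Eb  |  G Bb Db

Ab-Cb-Eb-Gb: root Ab is the tonic; minor seventh chord there is i7.
Fb-Ab-Cb: major triad on Fb = scale degree 6 → VI.
Gb-Cb-Eb: root Cb is the mediant; major triad there is III64.
G-Bb-Db: diminished triad on G = scale degree 7 → viio.

i7 - VI - III64 - viio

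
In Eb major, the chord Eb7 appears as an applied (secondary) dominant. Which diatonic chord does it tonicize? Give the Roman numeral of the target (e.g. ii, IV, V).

The chord is a dominant seventh chord on Eb.
A dominant resolves down a perfect fifth: Eb → Ab. In Eb major, Ab is scale degree 4, i.e. IV.

IV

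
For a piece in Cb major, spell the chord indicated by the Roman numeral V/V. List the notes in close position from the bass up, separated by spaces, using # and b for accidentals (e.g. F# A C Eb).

Db F Ab

The slash means an applied dominant: we want the dominant of V. In Cb major, V is Gb major, and its dominant is built on Db.
Building a major triad on Db gives Db-F-Ab.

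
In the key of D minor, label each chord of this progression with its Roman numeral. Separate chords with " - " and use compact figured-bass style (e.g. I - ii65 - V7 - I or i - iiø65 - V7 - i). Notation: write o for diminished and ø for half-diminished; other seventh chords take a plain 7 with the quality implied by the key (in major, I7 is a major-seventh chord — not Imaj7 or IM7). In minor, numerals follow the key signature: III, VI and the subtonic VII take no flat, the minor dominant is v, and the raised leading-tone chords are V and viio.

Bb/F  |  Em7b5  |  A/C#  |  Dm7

Bb/F: root Bb is the submediant; major triad there is VI64.
Em7b5 has root E, degree 2 in D minor, so iiø7.
A/C# has root A, degree 5 in D minor, so V6.
Dm7: root D is the tonic; minor seventh chord there is i7.

VI64 - iiø7 - V6 - i7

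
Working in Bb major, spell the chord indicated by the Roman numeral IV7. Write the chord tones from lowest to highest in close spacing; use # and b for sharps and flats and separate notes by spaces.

In Bb major, the subdominant is Eb, and the diatonic chord built there is a major seventh chord.
Stacking thirds from Eb gives Eb-G-Bb-D.

Eb G Bb D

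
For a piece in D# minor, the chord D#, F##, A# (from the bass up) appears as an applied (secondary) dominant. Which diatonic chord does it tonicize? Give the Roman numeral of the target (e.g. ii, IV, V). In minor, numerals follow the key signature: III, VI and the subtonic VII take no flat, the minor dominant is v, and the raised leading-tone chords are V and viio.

The chord is a major triad on D#.
A dominant resolves down a perfect fifth: D# → G#. In D# minor, G# is scale degree 4, i.e. iv.

iv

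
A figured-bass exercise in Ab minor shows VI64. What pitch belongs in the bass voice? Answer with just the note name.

Cb

VI in Ab minor has root Fb; the chord is Fb-Ab-Cb.
The figure 64 means second inversion — the fifth is in the bass.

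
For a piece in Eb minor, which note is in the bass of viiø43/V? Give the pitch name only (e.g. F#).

The applied chord viiø43/V is rooted on A: A-C-Eb-G.
The figure 43 means second inversion — the fifth is in the bass.

Eb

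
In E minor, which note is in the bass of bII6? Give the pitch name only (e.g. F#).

bII in E minor has root F; the chord is F-A-C.
The figure 6 means first inversion — the third is in the bass.

A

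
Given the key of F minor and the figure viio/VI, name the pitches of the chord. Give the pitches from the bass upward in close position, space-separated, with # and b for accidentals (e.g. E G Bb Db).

C Eb Gb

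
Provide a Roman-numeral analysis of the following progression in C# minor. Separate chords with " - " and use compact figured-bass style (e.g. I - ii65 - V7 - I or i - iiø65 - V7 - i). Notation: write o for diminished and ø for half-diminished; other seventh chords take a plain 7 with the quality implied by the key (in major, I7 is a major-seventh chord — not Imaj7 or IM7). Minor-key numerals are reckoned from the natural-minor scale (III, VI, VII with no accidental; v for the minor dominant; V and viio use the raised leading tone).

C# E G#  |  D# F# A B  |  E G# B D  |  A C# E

i - VII65 - V7/VI - VI

C#-E-G#: minor triad on C# = scale degree 1 → i.
D#-F#-A-B: dominant seventh chord on B = scale degree 7 → VII65.
E-G#-B-D: a dominant seventh chord on E, the applied dominant of VI → V7/VI.
A-C#-E has root A, degree 6 in C# minor, so VI.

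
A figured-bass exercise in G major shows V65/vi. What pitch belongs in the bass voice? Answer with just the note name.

D#

The applied chord V65/vi is rooted on B: B-D#-F#-A.
The figure 65 means first inversion — the third is in the bass.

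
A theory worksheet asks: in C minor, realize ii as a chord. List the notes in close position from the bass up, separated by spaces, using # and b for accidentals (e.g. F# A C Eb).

ii is the minor supertonic, borrowed from the parallel major (the Dorian ii). In C minor that root is D.
So the chord is D-F-A.

D F A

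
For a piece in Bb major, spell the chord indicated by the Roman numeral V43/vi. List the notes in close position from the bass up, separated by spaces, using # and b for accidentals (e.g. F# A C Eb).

The slash means an applied dominant: we want the dominant of vi. In Bb major, vi is G minor, and its dominant is built on D.
Building a dominant seventh chord on D gives D-F#-A-C.
The figured bass 43 indicates second inversion, placing the fifth (A) in the bass: A-C-D-F#.

A C D F#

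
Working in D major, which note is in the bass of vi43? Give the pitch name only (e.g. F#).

F#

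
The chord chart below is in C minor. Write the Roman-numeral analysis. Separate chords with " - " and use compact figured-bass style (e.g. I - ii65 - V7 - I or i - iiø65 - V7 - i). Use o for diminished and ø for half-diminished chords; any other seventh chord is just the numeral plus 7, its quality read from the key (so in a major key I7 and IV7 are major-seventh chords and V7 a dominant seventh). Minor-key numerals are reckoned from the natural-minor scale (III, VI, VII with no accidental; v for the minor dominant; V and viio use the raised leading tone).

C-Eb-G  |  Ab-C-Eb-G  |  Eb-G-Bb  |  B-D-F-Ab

i - VI7 - III - viio7

C-Eb-G has root C, degree 1 in C minor, so i.
Ab-C-Eb-G: major seventh chord on Ab = scale degree 6 → VI7.
Eb-G-Bb has root Eb, degree 3 in C minor, so III.
B-D-F-Ab has root B, degree 7 in C minor, so viio7.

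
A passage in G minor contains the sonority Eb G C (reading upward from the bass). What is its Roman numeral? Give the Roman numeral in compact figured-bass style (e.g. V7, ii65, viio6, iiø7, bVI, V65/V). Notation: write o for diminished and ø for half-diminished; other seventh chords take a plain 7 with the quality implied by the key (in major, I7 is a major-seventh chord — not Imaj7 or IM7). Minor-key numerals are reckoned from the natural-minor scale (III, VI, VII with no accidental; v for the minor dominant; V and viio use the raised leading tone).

iv6

The pitches C-Eb-G form a minor triad rooted on C.
C is scale degree 4 in G minor, and a minor triad on that degree is written iv.
With Eb in the bass the chord is in first inversion, so the figured bass is 6.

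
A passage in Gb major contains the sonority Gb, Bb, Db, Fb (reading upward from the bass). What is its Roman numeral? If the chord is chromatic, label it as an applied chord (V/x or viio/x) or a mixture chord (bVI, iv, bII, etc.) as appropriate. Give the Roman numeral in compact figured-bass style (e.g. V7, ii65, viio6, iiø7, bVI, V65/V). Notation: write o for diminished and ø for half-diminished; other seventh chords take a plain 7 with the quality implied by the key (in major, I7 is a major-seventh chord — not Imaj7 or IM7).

V7/IV

Stacked in thirds the chord is Gb-Bb-Db-Fb: a dominant seventh chord on Gb.
Gb is not a diatonic chord root with this quality in Gb major, but it lies a perfect fifth above Cb (IV), so the chord functions as an applied dominant of IV.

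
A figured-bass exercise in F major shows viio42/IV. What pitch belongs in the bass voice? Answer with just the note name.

Gb

The applied chord viio42/IV is rooted on A: A-C-Eb-Gb.
The figure 42 means third inversion — the seventh is in the bass.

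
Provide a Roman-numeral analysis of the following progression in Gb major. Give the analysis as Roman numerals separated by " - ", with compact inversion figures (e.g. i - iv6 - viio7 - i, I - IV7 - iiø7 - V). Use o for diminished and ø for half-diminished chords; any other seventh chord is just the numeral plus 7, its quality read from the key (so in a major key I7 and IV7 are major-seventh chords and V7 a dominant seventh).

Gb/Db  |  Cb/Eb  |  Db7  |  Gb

I64 - IV6 - V7 - I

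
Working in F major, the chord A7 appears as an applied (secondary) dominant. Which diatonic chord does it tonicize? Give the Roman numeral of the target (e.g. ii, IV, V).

The chord is a dominant seventh chord on A.
A dominant resolves down a perfect fifth: A → D. In F major, D is scale degree 6, i.e. vi.

vi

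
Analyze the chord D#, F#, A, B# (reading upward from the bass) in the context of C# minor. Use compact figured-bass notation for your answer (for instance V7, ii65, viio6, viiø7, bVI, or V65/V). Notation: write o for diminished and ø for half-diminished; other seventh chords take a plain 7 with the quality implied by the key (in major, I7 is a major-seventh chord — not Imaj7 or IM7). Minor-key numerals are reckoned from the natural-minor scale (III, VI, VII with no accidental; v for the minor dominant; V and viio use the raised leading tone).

Stacked in thirds the chord is B#-D#-F#-A: a fully diminished seventh chord on B#.
In C# minor, B# is the leading tone; the diatonic fully diminished seventh chord there is viio7.
With D# in the bass the chord is in first inversion, so the figured bass is 65.

viio65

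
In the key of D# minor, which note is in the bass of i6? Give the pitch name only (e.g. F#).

i in D# minor has root D#; the chord is D#-F#-A#.
The figure 6 means first inversion — the third is in the bass.

F#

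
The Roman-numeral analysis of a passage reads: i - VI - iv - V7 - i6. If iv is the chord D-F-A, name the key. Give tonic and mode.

iv is given as D-F-A — a minor triad with root D.
If D is scale degree 4 and the mode makes that degree carry a minor triad, the tonic is A and the mode is minor.

A minor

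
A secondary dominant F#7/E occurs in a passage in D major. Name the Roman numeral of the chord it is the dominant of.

The chord is a dominant seventh chord on F#.
A dominant resolves down a perfect fifth: F# → B. In D major, B is scale degree 6, i.e. vi.

vi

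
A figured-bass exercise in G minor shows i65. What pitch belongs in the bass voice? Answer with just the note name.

i in G minor has root G; the chord is G-Bb-D-F.
The figure 65 means first inversion — the third is in the bass.

Bb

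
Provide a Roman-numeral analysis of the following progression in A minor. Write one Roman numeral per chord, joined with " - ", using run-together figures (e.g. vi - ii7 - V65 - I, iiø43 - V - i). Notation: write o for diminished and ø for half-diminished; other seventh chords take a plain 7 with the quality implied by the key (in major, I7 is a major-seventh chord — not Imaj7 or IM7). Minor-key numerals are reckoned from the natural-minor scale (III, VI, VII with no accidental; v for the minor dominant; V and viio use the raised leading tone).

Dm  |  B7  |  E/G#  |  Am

Dm has root D, degree 4 in A minor, so iv.
B7: chromatic; B is V of V, so V7/V.
E/G# has root E, degree 5 in A minor, so V6.
Am: minor triad on A = scale degree 1 → i.

iv - V7/V - V6 - i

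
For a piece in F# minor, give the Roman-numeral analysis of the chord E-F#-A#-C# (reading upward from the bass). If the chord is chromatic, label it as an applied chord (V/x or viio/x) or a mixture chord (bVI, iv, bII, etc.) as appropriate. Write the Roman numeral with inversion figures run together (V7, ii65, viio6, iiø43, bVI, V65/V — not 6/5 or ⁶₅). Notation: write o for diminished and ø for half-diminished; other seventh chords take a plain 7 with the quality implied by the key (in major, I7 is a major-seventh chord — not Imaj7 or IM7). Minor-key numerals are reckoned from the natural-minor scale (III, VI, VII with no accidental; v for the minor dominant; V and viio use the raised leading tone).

Stacked in thirds the chord is F#-A#-C#-E: a dominant seventh chord on F#.
F# is not a diatonic chord root with this quality in F# minor, but it lies a perfect fifth above B (iv), so the chord functions as an applied dominant of iv.
With E in the bass the chord is in third inversion, so the figured bass is 42.

V42/iv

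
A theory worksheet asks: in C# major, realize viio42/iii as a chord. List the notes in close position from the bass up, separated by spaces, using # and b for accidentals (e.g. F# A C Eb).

C# D## F## A#

The slash marks an applied leading-tone chord: viio of iii. In C# major, iii is E#, so the leading tone to it is D##, a half step below.
Building a fully diminished seventh chord on D## gives D##-F##-A#-C#.
The figured bass 42 indicates third inversion, placing the seventh (C#) in the bass: C#-D##-F##-A#.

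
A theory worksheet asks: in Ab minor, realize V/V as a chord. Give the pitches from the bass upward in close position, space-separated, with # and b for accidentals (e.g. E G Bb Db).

Bb D F

V/V is a secondary dominant — the dominant triad of V. V in Ab minor is Eb, so the applied chord's root is Bb, a perfect fifth above.
Building a major triad on Bb gives Bb-D-F.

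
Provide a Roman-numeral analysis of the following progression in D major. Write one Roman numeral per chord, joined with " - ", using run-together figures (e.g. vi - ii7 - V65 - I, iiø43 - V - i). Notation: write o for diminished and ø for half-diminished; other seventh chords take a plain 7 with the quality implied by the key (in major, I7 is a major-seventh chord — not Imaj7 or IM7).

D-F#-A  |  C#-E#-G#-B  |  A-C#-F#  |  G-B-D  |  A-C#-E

D-F#-A has root D, degree 1 in D major, so I.
C#-E#-G#-B is the secondary dominant of iii (dominant seventh chord on C#): V7/iii.
A-C#-F#: root F# is the mediant; minor triad there is iii6.
G-B-D has root G, degree 4 in D major, so IV.
A-C#-E: major triad on A = scale degree 5 → V.

I - V7/iii - iii6 - IV - V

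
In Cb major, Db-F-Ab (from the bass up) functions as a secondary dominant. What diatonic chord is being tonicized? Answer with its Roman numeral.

V

The chord is a major triad on Db.
A dominant resolves down a perfect fifth: Db → Gb. In Cb major, Gb is scale degree 5, i.e. V.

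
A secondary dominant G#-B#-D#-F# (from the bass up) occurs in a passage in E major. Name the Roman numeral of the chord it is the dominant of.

The chord is a dominant seventh chord on G#.
A dominant resolves down a perfect fifth: G# → C#. In E major, C# is scale degree 6, i.e. vi.

vi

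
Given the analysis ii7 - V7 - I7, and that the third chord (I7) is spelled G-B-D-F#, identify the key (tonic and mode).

G major

The anchor chord is a major seventh chord on G, labeled I7.
If G is scale degree 1 and the mode makes that degree carry a major seventh chord, the tonic is G and the mode is major.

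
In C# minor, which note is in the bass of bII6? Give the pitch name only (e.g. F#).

bII in C# minor has root D; the chord is D-F#-A.
The figure 6 means first inversion — the third is in the bass.

F#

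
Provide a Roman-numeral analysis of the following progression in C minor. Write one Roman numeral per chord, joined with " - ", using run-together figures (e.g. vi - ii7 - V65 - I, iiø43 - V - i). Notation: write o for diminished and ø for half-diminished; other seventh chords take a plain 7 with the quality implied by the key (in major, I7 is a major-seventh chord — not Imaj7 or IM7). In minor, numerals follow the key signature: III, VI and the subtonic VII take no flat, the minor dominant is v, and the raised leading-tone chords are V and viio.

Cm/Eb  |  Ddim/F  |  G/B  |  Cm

i6 - iio6 - V6 - i

Cm/Eb: minor triad on C = scale degree 1 → i6.
Ddim/F: root D is the supertonic; diminished triad there is iio6.
G/B has root G, degree 5 in C minor, so V6.
Cm: root C is the tonic; minor triad there is i.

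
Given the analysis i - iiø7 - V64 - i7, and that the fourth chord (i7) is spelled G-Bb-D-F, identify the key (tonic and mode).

i7 is given as G-Bb-D-F — a minor seventh chord with root G.
If G is scale degree 1 and the mode makes that degree carry a minor seventh chord, the tonic is G and the mode is minor.

G minor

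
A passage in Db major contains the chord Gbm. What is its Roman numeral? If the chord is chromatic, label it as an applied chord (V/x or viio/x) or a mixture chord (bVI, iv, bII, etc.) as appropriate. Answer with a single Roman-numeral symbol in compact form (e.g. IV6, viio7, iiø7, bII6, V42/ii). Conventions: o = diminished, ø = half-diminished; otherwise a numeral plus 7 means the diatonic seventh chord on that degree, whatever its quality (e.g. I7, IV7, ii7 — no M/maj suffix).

iv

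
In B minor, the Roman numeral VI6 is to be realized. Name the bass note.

B

VI in B minor has root G; the chord is G-B-D.
The figure 6 means first inversion — the third is in the bass.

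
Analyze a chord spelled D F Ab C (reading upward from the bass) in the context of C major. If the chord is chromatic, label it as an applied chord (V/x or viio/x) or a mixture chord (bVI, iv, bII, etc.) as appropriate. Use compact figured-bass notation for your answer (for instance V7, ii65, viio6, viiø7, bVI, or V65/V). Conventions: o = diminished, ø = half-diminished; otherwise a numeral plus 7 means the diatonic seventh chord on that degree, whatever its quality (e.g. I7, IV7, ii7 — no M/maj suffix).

iiø7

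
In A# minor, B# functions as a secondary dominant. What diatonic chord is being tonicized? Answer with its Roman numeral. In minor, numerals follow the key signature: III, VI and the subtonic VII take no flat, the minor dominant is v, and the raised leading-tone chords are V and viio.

V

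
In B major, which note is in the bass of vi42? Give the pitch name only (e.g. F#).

vi in B major has root G#; the chord is G#-B-D#-F#.
The figure 42 means third inversion — the seventh is in the bass.

F#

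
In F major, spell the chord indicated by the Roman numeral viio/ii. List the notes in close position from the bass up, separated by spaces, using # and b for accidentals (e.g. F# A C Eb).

F# A C

viio/ii is a secondary leading-tone chord. The target ii is G in F major; the applied chord is rooted a semitone below, on F#.
Building a diminished triad on F# gives F#-A-C.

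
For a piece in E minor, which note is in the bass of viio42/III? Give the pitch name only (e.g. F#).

Eb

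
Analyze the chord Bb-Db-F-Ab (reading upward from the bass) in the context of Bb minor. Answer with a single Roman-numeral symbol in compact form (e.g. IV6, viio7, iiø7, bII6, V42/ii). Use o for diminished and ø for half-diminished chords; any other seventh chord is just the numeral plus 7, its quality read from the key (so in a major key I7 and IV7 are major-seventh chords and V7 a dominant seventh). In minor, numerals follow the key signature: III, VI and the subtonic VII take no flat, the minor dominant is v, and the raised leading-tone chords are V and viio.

i7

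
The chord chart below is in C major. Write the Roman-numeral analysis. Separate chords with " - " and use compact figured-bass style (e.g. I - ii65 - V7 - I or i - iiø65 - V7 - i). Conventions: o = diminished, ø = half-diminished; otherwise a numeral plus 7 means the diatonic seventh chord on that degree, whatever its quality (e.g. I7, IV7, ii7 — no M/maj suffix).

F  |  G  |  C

IV - V - I

F: major triad on F = scale degree 4 → IV.
G has root G, degree 5 in C major, so V.
C has root C, degree 1 in C major, so I.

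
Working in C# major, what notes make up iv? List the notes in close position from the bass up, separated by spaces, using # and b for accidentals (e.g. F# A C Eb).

F# A C#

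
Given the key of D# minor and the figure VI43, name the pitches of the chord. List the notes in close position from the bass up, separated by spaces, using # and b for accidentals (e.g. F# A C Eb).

The numeral's case and figure indicate a major seventh chord. In D# minor its root, the submediant, is B.
That chord is spelled B-D#-F#-A#.
With the 43 figure the chord is in second inversion; from the bass F# upward in close position it reads F#-A#-B-D#.

F# A# B D#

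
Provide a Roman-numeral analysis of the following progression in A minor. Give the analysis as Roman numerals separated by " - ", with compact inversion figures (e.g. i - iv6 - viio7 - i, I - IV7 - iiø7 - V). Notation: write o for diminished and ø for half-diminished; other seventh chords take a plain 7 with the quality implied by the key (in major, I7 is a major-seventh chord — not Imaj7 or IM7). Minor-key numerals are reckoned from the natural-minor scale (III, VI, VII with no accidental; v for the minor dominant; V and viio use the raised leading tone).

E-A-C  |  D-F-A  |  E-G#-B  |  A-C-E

E-A-C has root A, degree 1 in A minor, so i64.
D-F-A has root D, degree 4 in A minor, so iv.
E-G#-B: root E is the dominant; major triad there is V.
A-C-E: minor triad on A = scale degree 1 → i.

i64 - iv - V - i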